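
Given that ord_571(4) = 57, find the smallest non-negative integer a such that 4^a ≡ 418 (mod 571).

Baby-step giant-step with m = ceil(sqrt(57)) = 8.
Baby table (4^j mod 571 for j=0..7):
  0:1  1:4  2:16  3:64  4:256  5:453  6:99  7:396
Giant step factor: 4^(-8) ≡ 270 (mod 571).
Scan 418·270^i mod 571 for i = 0, 1, …:
  i=0: 418   i=1: 373   i=2: 214   i=3: 109
  i=4: 309   i=5: 64
Match at i=5, j=3: a = 5·8 + 3 = 43.

43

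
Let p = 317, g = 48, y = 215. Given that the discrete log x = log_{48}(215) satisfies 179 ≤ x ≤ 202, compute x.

195

Compute 48^179 mod 317 = 183, then multiply by 48 repeatedly:
  48^179=183  48^180=225  48^181=22  48^182=105  48^183=285
  48^184=49  48^185=133  48^186=44  48^187=210  48^188=253
  48^189=98  48^190=266  48^191=88  48^192=103  48^193=189
  48^194=196  48^195=215
Found 215 at exponent 195.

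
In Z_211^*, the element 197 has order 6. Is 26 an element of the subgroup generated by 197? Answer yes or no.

26 ∈ ⟨197⟩ iff 26^6 ≡ 1 (mod 211), since |⟨197⟩| = 6.
26^6 mod 211 = 171.
Since 171 ≠ 1, 26 does not lie in the subgroup.

no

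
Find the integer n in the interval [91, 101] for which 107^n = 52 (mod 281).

101

Compute 107^91 mod 281 = 220, then multiply by 107 repeatedly:
  107^91=220  107^92=217  107^93=177  107^94=112  107^95=182
  107^96=85  107^97=103  107^98=62  107^99=171  107^100=32
  107^101=52
Found 52 at exponent 101.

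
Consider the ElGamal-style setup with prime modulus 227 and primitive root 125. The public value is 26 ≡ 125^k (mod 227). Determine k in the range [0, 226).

Baby-step giant-step with m = ceil(sqrt(226)) = 16.
Baby table (125^j mod 227 for j=0..15):
  0:1  1:125  2:189  3:17  4:82  5:35  6:62  7:32
  8:141  9:146  10:90  11:127  12:212  13:168  14:116  15:199
Giant step factor: 125^(-16) ≡ 43 (mod 227).
Scan 26·43^i mod 227 for i = 0, 1, …:
  i=0: 26   i=1: 210   i=2: 177   i=3: 120
  i=4: 166   i=5: 101   i=6: 30   i=7: 155
  i=8: 82
Match at i=8, j=4: k = 8·16 + 4 = 132.

132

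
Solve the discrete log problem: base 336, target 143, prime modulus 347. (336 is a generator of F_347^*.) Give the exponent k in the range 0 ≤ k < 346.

110

Baby-step giant-step with m = ceil(sqrt(346)) = 19.
Baby table (336^j mod 347 for j=0..18):
  0:1  1:336  2:121  3:57  4:67  5:304  6:126  7:2
  8:325  9:242  10:114  11:134  12:261  13:252  14:4  15:303
  16:137  17:228  18:268
Giant step factor: 336^(-19) ≡ 232 (mod 347).
Scan 143·232^i mod 347 for i = 0, 1, …:
  i=0: 143   i=1: 211   i=2: 25   i=3: 248
  i=4: 281   i=5: 303
Match at i=5, j=15: k = 5·19 + 15 = 110.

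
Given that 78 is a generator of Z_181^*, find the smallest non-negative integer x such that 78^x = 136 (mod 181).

158

Baby-step giant-step with m = ceil(sqrt(180)) = 14.
Baby table (78^j mod 181 for j=0..13):
  0:1  1:78  2:111  3:151  4:13  5:109  6:176  7:153
  8:169  9:150  10:116  11:179  12:25  13:140
Giant step factor: 78^(-14) ≡ 178 (mod 181).
Scan 136·178^i mod 181 for i = 0, 1, …:
  i=0: 136   i=1: 135   i=2: 138   i=3: 129
  i=4: 156   i=5: 75   i=6: 137   i=7: 132
  i=8: 147   i=9: 102   i=10: 56   i=11: 13
Match at i=11, j=4: x = 11·14 + 4 = 158.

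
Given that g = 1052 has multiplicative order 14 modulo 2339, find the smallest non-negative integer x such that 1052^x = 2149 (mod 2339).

12

Successive powers of 1052 modulo 2339:
  1052^0=1  1052^1=1052  1052^2=357  1052^3=1324  1052^4=1143  1052^5=190
  1052^6=1065  1052^7=2338  1052^8=1287  1052^9=1982  1052^10=1015  1052^11=1196
  1052^12=2149
So 1052^12 ≡ 2149 (mod 2339), giving x = 12.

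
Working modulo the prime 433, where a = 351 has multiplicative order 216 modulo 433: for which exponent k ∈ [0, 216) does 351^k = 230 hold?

Baby-step giant-step with m = ceil(sqrt(216)) = 15.
Baby table (351^j mod 433 for j=0..14):
  0:1  1:351  2:229  3:274  4:48  5:394  6:167  7:162
  8:139  9:293  10:222  11:415  12:177  13:208  14:264
Giant step factor: 351^(-15) ≡ 217 (mod 433).
Scan 230·217^i mod 433 for i = 0, 1, …:
  i=0: 230   i=1: 115   i=2: 274
Match at i=2, j=3: k = 2·15 + 3 = 33.

33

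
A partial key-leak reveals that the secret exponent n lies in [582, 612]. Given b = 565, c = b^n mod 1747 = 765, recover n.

611

Compute 565^582 mod 1747 = 371, then multiply by 565 repeatedly:
  565^582=371  565^583=1722  565^584=1598  565^585=1418  565^586=1044
  565^587=1121  565^588=951  565^589=986  565^590=1544  565^591=607
  565^592=543  565^593=1070  565^594=88  565^595=804  565^596=40
  565^597=1636  565^598=177  565^599=426  565^600=1351  565^601=1623
  565^602=1567  565^603=1373  565^604=77  565^605=1577  565^606=35
  565^607=558  565^608=810  565^609=1683  565^610=527  565^611=765
Found 765 at exponent 611.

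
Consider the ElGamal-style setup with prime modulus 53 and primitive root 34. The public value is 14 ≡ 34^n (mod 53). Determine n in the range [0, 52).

25

Baby-step giant-step with m = ceil(sqrt(52)) = 8.
Baby table (34^j mod 53 for j=0..7):
  0:1  1:34  2:43  3:31  4:47  5:8  6:7  7:26
Giant step factor: 34^(-8) ≡ 28 (mod 53).
Scan 14·28^i mod 53 for i = 0, 1, …:
  i=0: 14   i=1: 21   i=2: 5   i=3: 34
Match at i=3, j=1: n = 3·8 + 1 = 25.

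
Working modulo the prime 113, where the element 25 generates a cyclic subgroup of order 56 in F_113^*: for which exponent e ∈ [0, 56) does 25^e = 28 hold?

40

Baby-step giant-step with m = ceil(sqrt(56)) = 8.
Baby table (25^j mod 113 for j=0..7):
  0:1  1:25  2:60  3:31  4:97  5:52  6:57  7:69
Giant step factor: 25^(-8) ≡ 49 (mod 113).
Scan 28·49^i mod 113 for i = 0, 1, …:
  i=0: 28   i=1: 16   i=2: 106   i=3: 109
  i=4: 30   i=5: 1
Match at i=5, j=0: e = 5·8 + 0 = 40.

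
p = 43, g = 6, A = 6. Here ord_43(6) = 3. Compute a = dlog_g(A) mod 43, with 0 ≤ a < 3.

Successive powers of 6 modulo 43:
  6^0=1  6^1=6
So 6^1 ≡ 6 (mod 43), giving a = 1.

1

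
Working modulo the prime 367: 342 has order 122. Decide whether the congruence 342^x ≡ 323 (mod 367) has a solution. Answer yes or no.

323 ∈ ⟨342⟩ iff 323^122 ≡ 1 (mod 367), since |⟨342⟩| = 122.
323^122 mod 367 = 1.
Since 1 = 1, 323 lies in the subgroup.

yes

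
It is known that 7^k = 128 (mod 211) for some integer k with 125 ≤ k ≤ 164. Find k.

Compute 7^125 mod 211 = 38, then multiply by 7 repeatedly:
  7^125=38  7^126=55  7^127=174  7^128=163  7^129=86
  7^130=180  7^131=205  7^132=169  7^133=128
Found 128 at exponent 133.

133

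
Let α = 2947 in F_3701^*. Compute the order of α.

The order of 2947 must divide p − 1 = 3700 = 2^2 · 5^2 · 37.
Divisors: 1, 2, 4, 5, 10, 20, 25, 37, 50, 74, 100, 148, 185, 370, 740, 925, 1850, 3700.
Check each in increasing order: 2947^1 ≡ 2947;  2947^2 ≡ 2263;  2947^4 ≡ 2686;  2947^5 ≡ 2904;  2947^10 ≡ 2338;  2947^20 ≡ 3568;  2947^25 ≡ 2373;  2947^37 ≡ 557;  2947^50 ≡ 1908;  2947^74 ≡ 3066;  2947^100 ≡ 2381;  2947^148 ≡ 3517;  2947^185 ≡ 1140;  2947^370 ≡ 549;  2947^740 ≡ 1620;  2947^925 ≡ 1.
Smallest exponent giving 1 is 925.

925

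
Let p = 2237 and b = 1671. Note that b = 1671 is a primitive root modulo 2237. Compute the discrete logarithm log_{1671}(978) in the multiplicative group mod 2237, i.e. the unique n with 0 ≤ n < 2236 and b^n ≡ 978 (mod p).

1294

Baby-step giant-step with m = ceil(sqrt(2236)) = 48.
Baby table (1671^j mod 2237 for j=0..47):
  0:1  1:1671  2:465  3:776  4:1473  5:683  6:423  7:2178
  8:2076  9:1646  10:1193  11:336  12:2206  13:1887  14:1244  15:551
  16:1314  17:1197  18:309  19:1829  20:517  21:425  22:1046  23:769
  24:961  25:1902  26:1702  27:815  28:1769  29:922  30:1606  31:1463
  32:1869  33:247  34:1129  35:768  36:1527  37:1437  38:926  39:1579
  40:1086  41:499  42:1665  43:1624  44:223  45:1291  46:793  47:799
Giant step factor: 1671^(-48) ≡ 1075 (mod 2237).
Scan 978·1075^i mod 2237 for i = 0, 1, …:
  i=0: 978   i=1: 2197   i=2: 1740   i=3: 368
  i=4: 1888   i=5: 641   i=6: 79   i=7: 2156
  i=8: 168   i=9: 1640     …   i=25: 856
  i=26: 793
Match at i=26, j=46: n = 26·48 + 46 = 1294.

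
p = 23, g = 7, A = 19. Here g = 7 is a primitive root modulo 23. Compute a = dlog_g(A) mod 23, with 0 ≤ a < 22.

Successive powers of 7 modulo 23:
  7^0=1  7^1=7  7^2=3  7^3=21  7^4=9  7^5=17
  7^6=4  7^7=5  7^8=12  7^9=15  7^10=13  7^11=22
  7^12=16  7^13=20  7^14=2  7^15=14  7^16=6  7^17=19
So 7^17 ≡ 19 (mod 23), giving a = 17.

17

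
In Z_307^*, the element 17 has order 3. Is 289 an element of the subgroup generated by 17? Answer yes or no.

289 ∈ ⟨17⟩ iff 289^3 ≡ 1 (mod 307), since |⟨17⟩| = 3.
289^3 mod 307 = 1.
Since 1 = 1, 289 lies in the subgroup.

yes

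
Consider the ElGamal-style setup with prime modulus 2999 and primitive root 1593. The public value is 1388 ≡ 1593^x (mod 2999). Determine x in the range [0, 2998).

Baby-step giant-step with m = ceil(sqrt(2998)) = 55.
Baby table (1593^j mod 2999 for j=0..54):
  0:1  1:1593  2:495  3:2797  4:2106  5:1976  6:1817  7:446
  8:2714  9:1843  10:2877  11:589  12:2589  13:652  14:982  15:1847
  16:252  17:2569  18:1781  19:79  20:2888  21:118  22:2036  23:1429
  24:156  25:2590  26:2245  27:1477  28:1645  29:2358  30:1546  31:599
  32:525  33:2603  34:1961  35:1914  36:2018  37:2745  38:243  39:228
  40:325  41:1897  42:1928  43:328  44:678  45:414  46:2721  47:998
  48:344  49:2174  50:2336  51:2488  52:1705  53:1970  54:1256
Giant step factor: 1593^(-55) ≡ 322 (mod 2999).
Scan 1388·322^i mod 2999 for i = 0, 1, …:
  i=0: 1388   i=1: 85   i=2: 379   i=3: 2078
  i=4: 339   i=5: 1194   i=6: 596   i=7: 2975
  i=8: 1269   i=9: 754     …   i=35: 1426
  i=36: 325
Match at i=36, j=40: x = 36·55 + 40 = 2020.

2020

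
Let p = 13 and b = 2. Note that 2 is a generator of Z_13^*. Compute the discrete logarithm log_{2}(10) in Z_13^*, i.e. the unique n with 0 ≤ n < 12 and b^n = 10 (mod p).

Successive powers of 2 modulo 13:
  2^0=1  2^1=2  2^2=4  2^3=8  2^4=3  2^5=6
  2^6=12  2^7=11  2^8=9  2^9=5  2^10=10
So 2^10 ≡ 10 (mod 13), giving n = 10.

10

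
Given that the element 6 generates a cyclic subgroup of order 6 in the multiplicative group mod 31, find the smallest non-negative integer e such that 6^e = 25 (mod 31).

4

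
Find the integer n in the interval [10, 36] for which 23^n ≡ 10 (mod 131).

19

Compute 23^10 mod 131 = 112, then multiply by 23 repeatedly:
  23^10=112  23^11=87  23^12=36  23^13=42  23^14=49
  23^15=79  23^16=114  23^17=2  23^18=46  23^19=10
Found 10 at exponent 19.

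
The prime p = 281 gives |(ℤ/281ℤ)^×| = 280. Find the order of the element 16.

35

The order of 16 must divide p − 1 = 280 = 2^3 · 5 · 7.
Divisors: 1, 2, 4, 5, 7, 8, 10, 14, 20, 28, 35, 40, 56, 70, 140, 280.
Check each in increasing order: 16^1 ≡ 16;  16^2 ≡ 256;  16^4 ≡ 63;  16^5 ≡ 165;  16^7 ≡ 90;  16^8 ≡ 35;  16^10 ≡ 249;  16^14 ≡ 232;  16^20 ≡ 181;  16^28 ≡ 153;  16^35 ≡ 1.
Smallest exponent giving 1 is 35.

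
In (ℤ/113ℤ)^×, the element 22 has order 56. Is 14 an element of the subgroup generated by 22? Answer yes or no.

yes

14 ∈ ⟨22⟩ iff 14^56 ≡ 1 (mod 113), since |⟨22⟩| = 56.
14^56 mod 113 = 1.
Since 1 = 1, 14 lies in the subgroup.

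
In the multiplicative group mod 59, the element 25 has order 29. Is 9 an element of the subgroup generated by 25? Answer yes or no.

yes

9 ∈ ⟨25⟩ iff 9^29 ≡ 1 (mod 59), since |⟨25⟩| = 29.
9^29 mod 59 = 1.
Since 1 = 1, 9 lies in the subgroup.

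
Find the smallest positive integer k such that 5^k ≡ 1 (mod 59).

29

The order of 5 must divide p − 1 = 58 = 2 · 29.
Divisors: 1, 2, 29, 58.
Check each in increasing order: 5^1 ≡ 5;  5^2 ≡ 25;  5^29 ≡ 1.
Smallest exponent giving 1 is 29.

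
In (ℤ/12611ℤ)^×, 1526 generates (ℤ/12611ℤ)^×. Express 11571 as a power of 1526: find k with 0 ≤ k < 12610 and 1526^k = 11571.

Baby-step giant-step with m = ceil(sqrt(12610)) = 113.
Baby table (1526^j mod 12611 for j=0..112):
  0:1  1:1526  2:8252  3:6774  4:8715  5:7096  6:8258  7:3319
  8:7783  9:9907  10:10104  11:8062  12:6887  13:4599  14:6358  15:4449
  16:4456  17:2527  18:9847  19:6821  20:4771  21:3999  22:11361  23:9372
  24:798  25:7092  26:2154  27:8144  28:5909  29:269  30:6942  31:252
  32:6222  33:11300  34:4563  35:1866  36:10041  37:201  38:4062  39:6611
  40:12197  41:11397  42:1253  43:7817  44:11347  45:619  46:11380  47:533
  48:6254  49:9688  50:3796  51:4247  52:11479  53:275  54:3487  55:11931
  56:9033  57:535  58:9306  59:970  60:4733  61:9066  62:449  63:4180
  64:10125  65:2275  66:3625  67:8132  68:208  69:2133  70:1320  71:9171
  72:9347  73:481  74:2568  75:9358  76:4656  77:5063  78:8206  79:12244
  80:7453  81:10767  82:10920  83:4789  84:6245  85:8565  86:5194  87:6336
  88:8710  89:12077  90:4831  91:7282  92:2041  93:12260  94:6647  95:4078
  96:5805  97:5508  98:6282  99:1972  100:7854  101:4754  102:3279  103:9798
  104:7713  105:3975  106:12570  107:489  108:2165  109:12319  110:8404  111:11728
  112:1919
Giant step factor: 1526^(-113) ≡ 1179 (mod 12611).
Scan 11571·1179^i mod 12611 for i = 0, 1, …:
  i=0: 11571   i=1: 9718   i=2: 6734   i=3: 7067
  i=4: 8733   i=5: 5631   i=6: 5563   i=7: 1057
  i=8: 10325   i=9: 3560     …   i=79: 1604
  i=80: 12077
Match at i=80, j=89: k = 80·113 + 89 = 9129.

9129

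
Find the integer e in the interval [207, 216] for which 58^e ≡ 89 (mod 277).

214

Compute 58^207 mod 277 = 60, then multiply by 58 repeatedly:
  58^207=60  58^208=156  58^209=184  58^210=146  58^211=158
  58^212=23  58^213=226  58^214=89
Found 89 at exponent 214.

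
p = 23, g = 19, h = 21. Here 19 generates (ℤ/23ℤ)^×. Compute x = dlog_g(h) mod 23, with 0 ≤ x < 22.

17

Successive powers of 19 modulo 23:
  19^0=1  19^1=19  19^2=16  19^3=5  19^4=3  19^5=11
  19^6=2  19^7=15  19^8=9  19^9=10  19^10=6  19^11=22
  19^12=4  19^13=7  19^14=18  19^15=20  19^16=12  19^17=21
So 19^17 ≡ 21 (mod 23), giving x = 17.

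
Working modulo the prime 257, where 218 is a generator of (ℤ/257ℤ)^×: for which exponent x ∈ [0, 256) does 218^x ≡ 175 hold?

137

Baby-step giant-step with m = ceil(sqrt(256)) = 16.
Baby table (218^j mod 257 for j=0..15):
  0:1  1:218  2:236  3:48  4:184  5:20  6:248  7:94
  8:189  9:82  10:143  11:77  12:81  13:182  14:98  15:33
Giant step factor: 218^(-16) ≡ 128 (mod 257).
Scan 175·128^i mod 257 for i = 0, 1, …:
  i=0: 175   i=1: 41   i=2: 108   i=3: 203
  i=4: 27   i=5: 115   i=6: 71   i=7: 93
  i=8: 82
Match at i=8, j=9: x = 8·16 + 9 = 137.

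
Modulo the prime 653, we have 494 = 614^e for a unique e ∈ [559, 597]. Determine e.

597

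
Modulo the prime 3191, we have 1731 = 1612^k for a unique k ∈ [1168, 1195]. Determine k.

1192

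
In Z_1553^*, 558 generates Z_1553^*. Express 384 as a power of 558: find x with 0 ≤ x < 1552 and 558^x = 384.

Baby-step giant-step with m = ceil(sqrt(1552)) = 40.
Baby table (558^j mod 1553 for j=0..39):
  0:1  1:558  2:764  3:790  4:1321  5:996  6:1347  7:1527
  8:1022  9:325  10:1202  11:1373  12:505  13:697  14:676  15:1382
  16:868  17:1361  18:21  19:847  20:514  21:1060  22:1340  23:727
  24:333  25:1007  26:1273  27:613  28:394  29:879  30:1287  31:660
  32:219  33:1068  34:1145  35:627  36:441  37:704  38:1476  39:518
Giant step factor: 558^(-40) ≡ 860 (mod 1553).
Scan 384·860^i mod 1553 for i = 0, 1, …:
  i=0: 384   i=1: 1004   i=2: 1525   i=3: 768
  i=4: 455   i=5: 1497   i=6: 1536   i=7: 910
  i=8: 1441   i=9: 1519     …   i=15: 1417
  i=16: 1068
Match at i=16, j=33: x = 16·40 + 33 = 673.

673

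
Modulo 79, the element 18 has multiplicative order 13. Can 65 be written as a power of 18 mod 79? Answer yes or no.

⟨18⟩ has order 13; its elements mod 79 are {1, 8, 10, 18, 21, 22, 38, 46, 52, 62, 64, 65, 67}.
65 is in this set.

yes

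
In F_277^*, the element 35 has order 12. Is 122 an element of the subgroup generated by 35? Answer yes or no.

no

⟨35⟩ has order 12; its elements mod 277 are {1, 35, 60, 95, 116, 117, 160, 161, 182, 217, 242, 276}.
122 is not in this set.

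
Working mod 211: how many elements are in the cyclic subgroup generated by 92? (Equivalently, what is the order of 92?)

210

The order of 92 must divide p − 1 = 210 = 2 · 3 · 5 · 7.
Divisors: 1, 2, 3, 5, 6, 7, 10, 14, 15, 21, 30, 35, 42, 70, 105, 210.
Check each in increasing order: 92^1 ≡ 92;  92^2 ≡ 24;  92^3 ≡ 98;  92^5 ≡ 31;  92^6 ≡ 109;  92^7 ≡ 111;  92^10 ≡ 117;  92^14 ≡ 83;  92^15 ≡ 40;  92^21 ≡ 140;  92^30 ≡ 123;  92^35 ≡ 15;  92^42 ≡ 188;  92^70 ≡ 14;  92^105 ≡ 210;  92^210 ≡ 1.
Smallest exponent giving 1 is 210.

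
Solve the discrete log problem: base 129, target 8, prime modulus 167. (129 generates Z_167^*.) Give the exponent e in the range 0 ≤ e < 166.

Successive powers of 129 modulo 167:
  129^0=1  129^1=129  129^2=108  129^3=71  129^4=141  129^5=153
  129^6=31  129^7=158  129^8=8
So 129^8 ≡ 8 (mod 167), giving e = 8.

8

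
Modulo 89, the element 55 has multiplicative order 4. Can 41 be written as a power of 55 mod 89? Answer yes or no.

⟨55⟩ has order 4; its elements mod 89 are {1, 34, 55, 88}.
41 is not in this set.

no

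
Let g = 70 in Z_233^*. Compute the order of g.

232

The order of 70 must divide p − 1 = 232 = 2^3 · 29.
Divisors: 1, 2, 4, 8, 29, 58, 116, 232.
Check each in increasing order: 70^1 ≡ 70;  70^2 ≡ 7;  70^4 ≡ 49;  70^8 ≡ 71;  70^29 ≡ 136;  70^58 ≡ 89;  70^116 ≡ 232;  70^232 ≡ 1.
Smallest exponent giving 1 is 232.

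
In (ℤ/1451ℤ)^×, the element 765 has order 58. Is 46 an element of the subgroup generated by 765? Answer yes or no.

yes

46 ∈ ⟨765⟩ iff 46^58 ≡ 1 (mod 1451), since |⟨765⟩| = 58.
46^58 mod 1451 = 1.
Since 1 = 1, 46 lies in the subgroup.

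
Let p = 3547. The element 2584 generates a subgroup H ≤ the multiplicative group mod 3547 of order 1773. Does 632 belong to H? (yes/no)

632 ∈ ⟨2584⟩ iff 632^1773 ≡ 1 (mod 3547), since |⟨2584⟩| = 1773.
632^1773 mod 3547 = 3546.
Since 3546 ≠ 1, 632 does not lie in the subgroup.

no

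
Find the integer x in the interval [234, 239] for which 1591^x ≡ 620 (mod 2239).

239

Compute 1591^234 mod 2239 = 550, then multiply by 1591 repeatedly:
  1591^234=550  1591^235=1840  1591^236=1067  1591^237=435  1591^238=234
  1591^239=620
Found 620 at exponent 239.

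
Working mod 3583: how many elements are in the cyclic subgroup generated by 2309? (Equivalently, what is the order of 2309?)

The order of 2309 must divide p − 1 = 3582 = 2 · 3^2 · 199.
Divisors: 1, 2, 3, 6, 9, 18, 199, 398, 597, 1194, 1791, 3582.
Check each in increasing order: 2309^1 ≡ 2309;  2309^2 ≡ 3560;  2309^3 ≡ 638;  2309^6 ≡ 2165;  2309^9 ≡ 1815;  2309^18 ≡ 1448;  2309^199 ≡ 1038;  2309^398 ≡ 2544;  2309^597 ≡ 1.
Smallest exponent giving 1 is 597.

597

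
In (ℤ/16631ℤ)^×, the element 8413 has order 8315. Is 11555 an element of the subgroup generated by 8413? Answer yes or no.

no

11555 ∈ ⟨8413⟩ iff 11555^8315 ≡ 1 (mod 16631), since |⟨8413⟩| = 8315.
11555^8315 mod 16631 = 16630.
Since 16630 ≠ 1, 11555 does not lie in the subgroup.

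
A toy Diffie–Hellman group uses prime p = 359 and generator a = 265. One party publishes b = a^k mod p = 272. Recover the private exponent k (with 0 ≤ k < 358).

292

Baby-step giant-step with m = ceil(sqrt(358)) = 19.
Baby table (265^j mod 359 for j=0..18):
  0:1  1:265  2:220  3:142  4:294  5:7  6:60  7:104
  8:276  9:263  10:49  11:61  12:10  13:137  14:46  15:343
  16:68  17:70  18:241
Giant step factor: 265^(-19) ≡ 97 (mod 359).
Scan 272·97^i mod 359 for i = 0, 1, …:
  i=0: 272   i=1: 177   i=2: 296   i=3: 351
  i=4: 301   i=5: 118   i=6: 317   i=7: 234
  i=8: 81   i=9: 318     …   i=14: 101
  i=15: 104
Match at i=15, j=7: k = 15·19 + 7 = 292.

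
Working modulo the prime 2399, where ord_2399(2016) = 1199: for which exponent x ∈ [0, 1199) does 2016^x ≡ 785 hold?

959

Baby-step giant-step with m = ceil(sqrt(1199)) = 35.
Baby table (2016^j mod 2399 for j=0..34):
  0:1  1:2016  2:350  3:294  4:151  5:2142  6:72  7:1212
  8:1210  9:1976  10:1276  11:688  12:386  13:900  14:756  15:731
  16:710  17:1556  18:1403  19:27  20:1654  21:2253  22:741  23:1678
  24:258  25:1944  26:1537  27:1483  28:574  29:866  30:1783  31:826
  32:310  33:1220  34:545
Giant step factor: 2016^(-35) ≡ 109 (mod 2399).
Scan 785·109^i mod 2399 for i = 0, 1, …:
  i=0: 785   i=1: 1600   i=2: 1672   i=3: 2323
  i=4: 1312   i=5: 1467   i=6: 1569   i=7: 692
  i=8: 1059   i=9: 279     …   i=26: 161
  i=27: 756
Match at i=27, j=14: x = 27·35 + 14 = 959.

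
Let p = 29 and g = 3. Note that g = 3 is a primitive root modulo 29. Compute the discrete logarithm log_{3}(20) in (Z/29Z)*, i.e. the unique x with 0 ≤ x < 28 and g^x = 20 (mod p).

16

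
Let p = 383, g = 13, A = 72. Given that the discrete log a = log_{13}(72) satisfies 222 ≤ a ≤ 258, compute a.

242

Compute 13^222 mod 383 = 207, then multiply by 13 repeatedly:
  13^222=207  13^223=10  13^224=130  13^225=158  13^226=139
  13^227=275  13^228=128  13^229=132  13^230=184  13^231=94
  13^232=73  13^233=183  13^234=81  13^235=287  13^236=284
  13^237=245  13^238=121  13^239=41  13^240=150  13^241=35
  13^242=72
Found 72 at exponent 242.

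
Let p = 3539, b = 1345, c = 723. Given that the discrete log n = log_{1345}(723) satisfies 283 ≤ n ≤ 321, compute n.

Compute 1345^283 mod 3539 = 3178, then multiply by 1345 repeatedly:
  1345^283=3178  1345^284=2837  1345^285=723
Found 723 at exponent 285.

285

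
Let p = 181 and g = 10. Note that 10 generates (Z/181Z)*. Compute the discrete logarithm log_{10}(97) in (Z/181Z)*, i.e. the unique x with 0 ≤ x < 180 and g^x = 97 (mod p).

79

Baby-step giant-step with m = ceil(sqrt(180)) = 14.
Baby table (10^j mod 181 for j=0..13):
  0:1  1:10  2:100  3:95  4:45  5:88  6:156  7:112
  8:34  9:159  10:142  11:153  12:82  13:96
Giant step factor: 10^(-14) ≡ 79 (mod 181).
Scan 97·79^i mod 181 for i = 0, 1, …:
  i=0: 97   i=1: 61   i=2: 113   i=3: 58
  i=4: 57   i=5: 159
Match at i=5, j=9: x = 5·14 + 9 = 79.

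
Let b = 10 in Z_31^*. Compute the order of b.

The order of 10 must divide p − 1 = 30 = 2 · 3 · 5.
Divisors: 1, 2, 3, 5, 6, 10, 15, 30.
Check each in increasing order: 10^1 ≡ 10;  10^2 ≡ 7;  10^3 ≡ 8;  10^5 ≡ 25;  10^6 ≡ 2;  10^10 ≡ 5;  10^15 ≡ 1.
Smallest exponent giving 1 is 15.

15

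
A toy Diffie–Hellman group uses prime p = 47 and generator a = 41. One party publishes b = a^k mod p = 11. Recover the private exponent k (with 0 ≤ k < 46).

Baby-step giant-step with m = ceil(sqrt(46)) = 7.
Baby table (41^j mod 47 for j=0..6):
  0:1  1:41  2:36  3:19  4:27  5:26  6:32
Giant step factor: 41^(-7) ≡ 35 (mod 47).
Scan 11·35^i mod 47 for i = 0, 1, …:
  i=0: 11   i=1: 9   i=2: 33   i=3: 27
Match at i=3, j=4: k = 3·7 + 4 = 25.

25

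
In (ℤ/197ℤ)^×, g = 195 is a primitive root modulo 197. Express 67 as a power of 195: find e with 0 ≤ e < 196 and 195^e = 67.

115

Baby-step giant-step with m = ceil(sqrt(196)) = 14.
Baby table (195^j mod 197 for j=0..13):
  0:1  1:195  2:4  3:189  4:16  5:165  6:64  7:69
  8:59  9:79  10:39  11:119  12:156  13:82
Giant step factor: 195^(-14) ≡ 6 (mod 197).
Scan 67·6^i mod 197 for i = 0, 1, …:
  i=0: 67   i=1: 8   i=2: 48   i=3: 91
  i=4: 152   i=5: 124   i=6: 153   i=7: 130
  i=8: 189
Match at i=8, j=3: e = 8·14 + 3 = 115.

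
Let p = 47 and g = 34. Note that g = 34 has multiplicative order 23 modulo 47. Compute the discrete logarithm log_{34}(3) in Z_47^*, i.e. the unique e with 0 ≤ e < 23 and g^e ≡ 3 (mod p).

6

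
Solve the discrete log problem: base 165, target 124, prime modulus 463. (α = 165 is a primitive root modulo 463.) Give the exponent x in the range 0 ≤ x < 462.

60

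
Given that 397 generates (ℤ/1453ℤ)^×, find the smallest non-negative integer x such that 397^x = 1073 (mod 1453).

1349

Baby-step giant-step with m = ceil(sqrt(1452)) = 39.
Baby table (397^j mod 1453 for j=0..38):
  0:1  1:397  2:685  3:234  4:1359  5:460  6:995  7:1252
  8:118  9:350  10:915  11:5  12:532  13:519  14:1170  15:983
  16:847  17:616  18:448  19:590  20:297  21:216  22:25  23:1207
  24:1142  25:38  26:556  27:1329  28:174  29:787  30:44  31:32
  32:1080  33:125  34:223  35:1351  36:190  37:1327  38:833
Giant step factor: 397^(-39) ≡ 1291 (mod 1453).
Scan 1073·1291^i mod 1453 for i = 0, 1, …:
  i=0: 1073   i=1: 534   i=2: 672   i=3: 111
  i=4: 907   i=5: 1272   i=6: 262   i=7: 1146
  i=8: 332   i=9: 1430     …   i=33: 1024
  i=34: 1207
Match at i=34, j=23: x = 34·39 + 23 = 1349.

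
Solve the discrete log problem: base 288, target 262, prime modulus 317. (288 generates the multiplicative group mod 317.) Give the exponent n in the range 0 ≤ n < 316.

51

Baby-step giant-step with m = ceil(sqrt(316)) = 18.
Baby table (288^j mod 317 for j=0..17):
  0:1  1:288  2:207  3:20  4:54  5:19  6:83  7:129
  8:63  9:75  10:44  11:309  12:232  13:246  14:157  15:202
  16:165  17:287
Giant step factor: 288^(-18) ≡ 90 (mod 317).
Scan 262·90^i mod 317 for i = 0, 1, …:
  i=0: 262   i=1: 122   i=2: 202
Match at i=2, j=15: n = 2·18 + 15 = 51.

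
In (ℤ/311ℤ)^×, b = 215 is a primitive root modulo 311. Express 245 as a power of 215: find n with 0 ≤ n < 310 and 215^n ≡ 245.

Baby-step giant-step with m = ceil(sqrt(310)) = 18.
Baby table (215^j mod 311 for j=0..17):
  0:1  1:215  2:197  3:59  4:245  5:116  6:60  7:149
  8:2  9:119  10:83  11:118  12:179  13:232  14:120  15:298
  16:4  17:238
Giant step factor: 215^(-18) ≡ 163 (mod 311).
Scan 245·163^i mod 311 for i = 0, 1, …:
  i=0: 245
Match at i=0, j=4: n = 0·18 + 4 = 4.

4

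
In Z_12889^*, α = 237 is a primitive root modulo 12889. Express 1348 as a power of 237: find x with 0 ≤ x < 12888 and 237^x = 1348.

9699

Baby-step giant-step with m = ceil(sqrt(12888)) = 114.
Baby table (237^j mod 12889 for j=0..113):
  0:1  1:237  2:4613  3:10605  4:30  5:7110  6:9500  7:8814
  8:900  9:7076  10:1442  11:6640  12:1222  13:6056  14:4593  15:5865
  16:10882  17:1234  18:8900  19:8393  20:4235  21:11242  22:9220  23:6899
  24:11049  25:2146  26:5931  27:746  28:9245  29:12824  30:10373  31:9491
  32:6681  33:10939  34:1854  35:1172  36:7095  37:5945  38:4064  39:9382
  40:6626  41:10793  42:5919  43:10791  44:5445  45:1565  46:10013  47:1505
  48:8682  49:8283  50:3943  51:6483  52:2680  53:3599  54:2289  55:1155
  56:3066  57:4858  58:4225  59:8872  60:1757  61:3961  62:10749  63:8380
  64:1154  65:2829  66:245  67:6509  68:8842  69:7536  70:7350  71:1935
  72:7480  73:6967  74:1387  75:6494  76:5287  77:2786  78:2943  79:1485
  80:3942  81:6246  82:10956  83:5883  84:2259  85:6934  86:6455  87:8933
  88:3325  89:1796  90:315  91:10210  92:9527  93:2324  94:9450  95:9853
  96:2252  97:5275  98:12831  99:12032  100:3115  101:3582  102:11149  103:68
  104:3227  105:4348  106:12245  107:2040  108:6587  109:1550  110:6458  111:9644
  112:4275  113:7833
Giant step factor: 237^(-114) ≡ 7988 (mod 12889).
Scan 1348·7988^i mod 12889 for i = 0, 1, …:
  i=0: 1348   i=1: 5509   i=2: 2846   i=3: 10541
  i=4: 10560   i=5: 7664   i=6: 10171   i=7: 6581
  i=8: 7686   i=9: 5461     …   i=84: 4422
  i=85: 7076
Match at i=85, j=9: x = 85·114 + 9 = 9699.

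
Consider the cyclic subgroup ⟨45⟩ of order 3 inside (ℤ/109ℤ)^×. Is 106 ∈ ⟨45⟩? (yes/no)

⟨45⟩ has order 3; its elements mod 109 are {1, 45, 63}.
106 is not in this set.

no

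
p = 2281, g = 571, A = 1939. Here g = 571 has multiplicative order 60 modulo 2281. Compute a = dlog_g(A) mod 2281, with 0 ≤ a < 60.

Successive powers of 571 modulo 2281:
  571^0=1  571^1=571  571^2=2139  571^3=1034  571^4=1916  571^5=1437
  571^6=1648  571^7=1236  571^8=927  571^9=125  571^10=664  571^11=498
  571^12=1514  571^13=2276  571^14=1707  571^15=710  571^16=1673  571^17=1825
  571^18=1939
So 571^18 ≡ 1939 (mod 2281), giving a = 18.

18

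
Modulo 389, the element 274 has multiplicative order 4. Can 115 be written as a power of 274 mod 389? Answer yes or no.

yes

⟨274⟩ has order 4; its elements mod 389 are {1, 115, 274, 388}.
115 is in this set.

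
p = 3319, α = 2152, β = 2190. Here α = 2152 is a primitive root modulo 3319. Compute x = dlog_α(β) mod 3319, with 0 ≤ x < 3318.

878

Baby-step giant-step with m = ceil(sqrt(3318)) = 58.
Baby table (2152^j mod 3319 for j=0..57):
  0:1  1:2152  2:1099  3:1920  4:3004  5:2515  6:2310  7:2577
  8:2974  9:1016  10:2530  11:1400  12:2467  13:1903  14:2929  15:427
  16:2860  17:1294  18:47  19:1574  20:1868  21:627  22:1790  23:2040
  24:2362  25:1635  26:380  27:1286  28:2745  29:2739  30:3103  31:3147
  32:1584  33:155  34:1660  35:1076  36:2209  37:960  38:1502  39:2917
  40:1155  41:2948  42:1487  43:508  44:1265  45:700  46:2893  47:2611
  48:3124  49:1873  50:1430  51:647  52:1683  53:787  54:934  55:1973
  56:895  57:1020
Giant step factor: 2152^(-58) ≡ 163 (mod 3319).
Scan 2190·163^i mod 3319 for i = 0, 1, …:
  i=0: 2190   i=1: 1837   i=2: 721   i=3: 1358
  i=4: 2300   i=5: 3172   i=6: 2591   i=7: 820
  i=8: 900   i=9: 664     …   i=14: 792
  i=15: 2974
Match at i=15, j=8: x = 15·58 + 8 = 878.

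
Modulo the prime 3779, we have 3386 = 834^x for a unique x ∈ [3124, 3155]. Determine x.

3135

Compute 834^3124 mod 3779 = 2136, then multiply by 834 repeatedly:
  834^3124=2136  834^3125=1515  834^3126=1324  834^3127=748  834^3128=297
  834^3129=2063  834^3130=1097  834^3131=380  834^3132=3263  834^3133=462
  834^3134=3629  834^3135=3386
Found 3386 at exponent 3135.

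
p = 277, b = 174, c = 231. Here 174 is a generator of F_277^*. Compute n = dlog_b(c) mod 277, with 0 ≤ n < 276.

205

Baby-step giant-step with m = ceil(sqrt(276)) = 17.
Baby table (174^j mod 277 for j=0..16):
  0:1  1:174  2:83  3:38  4:241  5:107  6:59  7:17
  8:188  9:26  10:92  11:219  12:157  13:172  14:12  15:149
  16:165
Giant step factor: 174^(-17) ≡ 65 (mod 277).
Scan 231·65^i mod 277 for i = 0, 1, …:
  i=0: 231   i=1: 57   i=2: 104   i=3: 112
  i=4: 78   i=5: 84   i=6: 197   i=7: 63
  i=8: 217   i=9: 255   i=10: 232   i=11: 122
  i=12: 174
Match at i=12, j=1: n = 12·17 + 1 = 205.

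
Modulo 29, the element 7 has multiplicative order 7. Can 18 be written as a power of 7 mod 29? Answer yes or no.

no

⟨7⟩ has order 7; its elements mod 29 are {1, 7, 16, 20, 23, 24, 25}.
18 is not in this set.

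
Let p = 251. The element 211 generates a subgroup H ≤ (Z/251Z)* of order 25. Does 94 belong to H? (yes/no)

yes

94 ∈ ⟨211⟩ iff 94^25 ≡ 1 (mod 251), since |⟨211⟩| = 25.
94^25 mod 251 = 1.
Since 1 = 1, 94 lies in the subgroup.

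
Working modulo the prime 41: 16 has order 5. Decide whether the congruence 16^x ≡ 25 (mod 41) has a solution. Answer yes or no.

25 ∈ ⟨16⟩ iff 25^5 ≡ 1 (mod 41), since |⟨16⟩| = 5.
25^5 mod 41 = 40.
Since 40 ≠ 1, 25 does not lie in the subgroup.

no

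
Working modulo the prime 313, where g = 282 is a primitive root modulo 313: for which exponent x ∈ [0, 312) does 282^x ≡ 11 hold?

Baby-step giant-step with m = ceil(sqrt(312)) = 18.
Baby table (282^j mod 313 for j=0..17):
  0:1  1:282  2:22  3:257  4:171  5:20  6:6  7:127
  8:132  9:290  10:87  11:120  12:36  13:136  14:166  15:175
  16:209  17:94
Giant step factor: 282^(-18) ≡ 242 (mod 313).
Scan 11·242^i mod 313 for i = 0, 1, …:
  i=0: 11   i=1: 158   i=2: 50   i=3: 206
  i=4: 85   i=5: 225   i=6: 301   i=7: 226
  i=8: 230   i=9: 259     …   i=15: 2
  i=16: 171
Match at i=16, j=4: x = 16·18 + 4 = 292.

292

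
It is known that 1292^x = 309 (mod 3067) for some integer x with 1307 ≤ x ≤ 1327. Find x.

1313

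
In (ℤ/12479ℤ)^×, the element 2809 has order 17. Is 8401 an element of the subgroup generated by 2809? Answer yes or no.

8401 ∈ ⟨2809⟩ iff 8401^17 ≡ 1 (mod 12479), since |⟨2809⟩| = 17.
8401^17 mod 12479 = 7043.
Since 7043 ≠ 1, 8401 does not lie in the subgroup.

no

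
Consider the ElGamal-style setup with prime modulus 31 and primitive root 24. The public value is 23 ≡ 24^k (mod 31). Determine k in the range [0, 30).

Successive powers of 24 modulo 31:
  24^0=1  24^1=24  24^2=18  24^3=29  24^4=14  24^5=26
  24^6=4  24^7=3  24^8=10  24^9=23
So 24^9 ≡ 23 (mod 31), giving k = 9.

9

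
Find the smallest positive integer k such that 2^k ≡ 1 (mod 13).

12

The order of 2 must divide p − 1 = 12 = 2^2 · 3.
Divisors: 1, 2, 3, 4, 6, 12.
Check each in increasing order: 2^1 ≡ 2;  2^2 ≡ 4;  2^3 ≡ 8;  2^4 ≡ 3;  2^6 ≡ 12;  2^12 ≡ 1.
Smallest exponent giving 1 is 12.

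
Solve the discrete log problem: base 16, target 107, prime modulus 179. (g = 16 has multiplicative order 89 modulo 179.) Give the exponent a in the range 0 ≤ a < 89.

Baby-step giant-step with m = ceil(sqrt(89)) = 10.
Baby table (16^j mod 179 for j=0..9):
  0:1  1:16  2:77  3:158  4:22  5:173  6:83  7:75
  8:126  9:47
Giant step factor: 16^(-10) ≡ 5 (mod 179).
Scan 107·5^i mod 179 for i = 0, 1, …:
  i=0: 107   i=1: 177   i=2: 169   i=3: 129
  i=4: 108   i=5: 3   i=6: 15   i=7: 75
Match at i=7, j=7: a = 7·10 + 7 = 77.

77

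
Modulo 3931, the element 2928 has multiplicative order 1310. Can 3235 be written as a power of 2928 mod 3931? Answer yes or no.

no

3235 ∈ ⟨2928⟩ iff 3235^1310 ≡ 1 (mod 3931), since |⟨2928⟩| = 1310.
3235^1310 mod 3931 = 3313.
Since 3313 ≠ 1, 3235 does not lie in the subgroup.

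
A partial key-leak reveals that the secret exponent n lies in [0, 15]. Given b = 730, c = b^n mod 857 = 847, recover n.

7

Compute 730^0 mod 857 = 1, then multiply by 730 repeatedly:
  730^0=1  730^1=730  730^2=703  730^3=704  730^4=577
  730^5=423  730^6=270  730^7=847
Found 847 at exponent 7.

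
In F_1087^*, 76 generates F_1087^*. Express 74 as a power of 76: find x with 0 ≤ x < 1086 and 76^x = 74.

Baby-step giant-step with m = ceil(sqrt(1086)) = 33.
Baby table (76^j mod 1087 for j=0..32):
  0:1  1:76  2:341  3:915  4:1059  5:46  6:235  7:468
  8:784  9:886  10:1029  11:1027  12:875  13:193  14:537  15:593
  16:501  17:31  18:182  19:788  20:103  21:219  22:339  23:763
  24:377  25:390  26:291  27:376  28:314  29:1037  30:548  31:342
  32:991
Giant step factor: 76^(-33) ≡ 448 (mod 1087).
Scan 74·448^i mod 1087 for i = 0, 1, …:
  i=0: 74   i=1: 542   i=2: 415   i=3: 43
  i=4: 785   i=5: 579   i=6: 686   i=7: 794
  i=8: 263   i=9: 428     …   i=27: 786
  i=28: 1027
Match at i=28, j=11: x = 28·33 + 11 = 935.

935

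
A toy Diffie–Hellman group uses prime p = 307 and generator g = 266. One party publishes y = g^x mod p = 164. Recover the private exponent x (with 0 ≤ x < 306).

148

Baby-step giant-step with m = ceil(sqrt(306)) = 18.
Baby table (266^j mod 307 for j=0..17):
  0:1  1:266  2:146  3:154  4:133  5:73  6:77  7:220
  8:190  9:192  10:110  11:95  12:96  13:55  14:201  15:48
  16:181  17:254
Giant step factor: 266^(-18) ≡ 64 (mod 307).
Scan 164·64^i mod 307 for i = 0, 1, …:
  i=0: 164   i=1: 58   i=2: 28   i=3: 257
  i=4: 177   i=5: 276   i=6: 165   i=7: 122
  i=8: 133
Match at i=8, j=4: x = 8·18 + 4 = 148.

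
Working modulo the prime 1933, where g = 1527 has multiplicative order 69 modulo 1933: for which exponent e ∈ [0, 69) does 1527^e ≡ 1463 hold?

Baby-step giant-step with m = ceil(sqrt(69)) = 9.
Baby table (1527^j mod 1933 for j=0..8):
  0:1  1:1527  2:531  3:910  4:1676  5:1893  6:776  7:23
  8:327
Giant step factor: 1527^(-9) ≡ 1911 (mod 1933).
Scan 1463·1911^i mod 1933 for i = 0, 1, …:
  i=0: 1463   i=1: 675   i=2: 614   i=3: 23
Match at i=3, j=7: e = 3·9 + 7 = 34.

34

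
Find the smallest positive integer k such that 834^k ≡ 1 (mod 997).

996

The order of 834 must divide p − 1 = 996 = 2^2 · 3 · 83.
Divisors: 1, 2, 3, 4, 6, 12, 83, 166, 249, 332, 498, 996.
Check each in increasing order: 834^1 ≡ 834;  834^2 ≡ 647;  834^3 ≡ 221;  834^4 ≡ 866;  834^6 ≡ 985;  834^12 ≡ 144;  834^83 ≡ 252;  834^166 ≡ 693;  834^249 ≡ 161;  834^332 ≡ 692;  834^498 ≡ 996;  834^996 ≡ 1.
Smallest exponent giving 1 is 996.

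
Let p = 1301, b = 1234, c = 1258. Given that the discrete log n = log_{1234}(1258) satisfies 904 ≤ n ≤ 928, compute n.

Compute 1234^904 mod 1301 = 1201, then multiply by 1234 repeatedly:
  1234^904=1201  1234^905=195  1234^906=1246  1234^907=1083  1234^908=295
  1234^909=1051  1234^910=1138  1234^911=513  1234^912=756  1234^913=87
  1234^914=676  1234^915=243  1234^916=632  1234^917=589  1234^918=868
  1234^919=389  1234^920=1258
Found 1258 at exponent 920.

920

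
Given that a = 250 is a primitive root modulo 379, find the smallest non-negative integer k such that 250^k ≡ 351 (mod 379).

130

Baby-step giant-step with m = ceil(sqrt(378)) = 20.
Baby table (250^j mod 379 for j=0..19):
  0:1  1:250  2:344  3:346  4:88  5:18  6:331  7:128
  8:164  9:68  10:324  11:273  12:30  13:299  14:87  15:147
  16:366  17:161  18:76  19:50
Giant step factor: 250^(-20) ≡ 54 (mod 379).
Scan 351·54^i mod 379 for i = 0, 1, …:
  i=0: 351   i=1: 4   i=2: 216   i=3: 294
  i=4: 337   i=5: 6   i=6: 324
Match at i=6, j=10: k = 6·20 + 10 = 130.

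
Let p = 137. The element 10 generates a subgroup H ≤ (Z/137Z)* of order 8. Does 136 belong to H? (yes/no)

yes

⟨10⟩ has order 8; its elements mod 137 are {1, 10, 37, 41, 96, 100, 127, 136}.
136 is in this set.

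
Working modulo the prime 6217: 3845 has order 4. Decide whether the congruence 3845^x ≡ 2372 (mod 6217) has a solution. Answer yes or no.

yes

⟨3845⟩ has order 4; its elements mod 6217 are {1, 2372, 3845, 6216}.
2372 is in this set.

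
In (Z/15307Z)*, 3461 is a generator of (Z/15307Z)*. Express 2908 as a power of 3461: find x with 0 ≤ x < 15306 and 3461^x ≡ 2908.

15164

Baby-step giant-step with m = ceil(sqrt(15306)) = 124.
Baby table (3461^j mod 15307 for j=0..123):
  0:1  1:3461  2:8447  3:14004  4:5882  5:14599  6:14039  7:4561
  8:4104  9:14355  10:11440  11:9938  12:589  13:2698  14:508  15:13190
  16:5116  17:11584  18:3191  19:7704  20:14057  21:5631  22:3080  23:6208
  24:10167  25:12501  26:8379  27:8261  28:13152  29:11361  30:12045  31:6784
  32:13793  33:10347  34:7894  35:13446  36:3326  37:422  38:6377  39:13410
  40:1186  41:2470  42:7364  43:649  44:11367  45:2197  46:11545  47:5975
  48:15025  49:3646  50:5838  51:78  52:9739  53:665  54:5515  55:14893
  56:6004  57:8245  58:3697  59:13972  60:2279  61:4514  62:9814  63:21
  64:11453  65:9010  66:3251  67:1066  68:439  69:3986  70:3939  71:9649
  72:10622  73:10635  74:9707  75:12369  76:10737  77:10668  78:1464  79:287
  80:13659  81:5783  82:8714  83:4364  84:11102  85:3452  86:7912  87:14516
  88:2302  89:7582  90:5104  91:666  92:8976  93:8033  94:4701  95:14127
  96:2989  97:12704  98:6840  99:8618  100:8862  101:11461  102:6084  103:9599
  104:5949  105:1574  106:13629  107:9102  108:216  109:12840  110:3019  111:9385
  112:31  113:142  114:1638  115:5528  116:13965  117:8666  118:6613  119:3628
  120:4768  121:1102  122:2579  123:1938
Giant step factor: 3461^(-124) ≡ 3386 (mod 15307).
Scan 2908·3386^i mod 15307 for i = 0, 1, …:
  i=0: 2908   i=1: 4087   i=2: 1054   i=3: 2313
  i=4: 9941   i=5: 133   i=6: 6435   i=7: 7049
  i=8: 4301   i=9: 6229     …   i=121: 6565
  i=122: 3326
Match at i=122, j=36: x = 122·124 + 36 = 15164.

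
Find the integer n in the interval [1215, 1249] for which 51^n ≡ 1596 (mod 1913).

1216

Compute 51^1215 mod 1913 = 819, then multiply by 51 repeatedly:
  51^1215=819  51^1216=1596
Found 1596 at exponent 1216.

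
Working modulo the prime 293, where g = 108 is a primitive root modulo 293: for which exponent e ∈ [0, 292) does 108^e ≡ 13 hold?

203

Baby-step giant-step with m = ceil(sqrt(292)) = 18.
Baby table (108^j mod 293 for j=0..17):
  0:1  1:108  2:237  3:105  4:206  5:273  6:184  7:241
  8:244  9:275  10:107  11:129  12:161  13:101  14:67  15:204
  16:57  17:3
Giant step factor: 108^(-18) ≡ 104 (mod 293).
Scan 13·104^i mod 293 for i = 0, 1, …:
  i=0: 13   i=1: 180   i=2: 261   i=3: 188
  i=4: 214   i=5: 281   i=6: 217   i=7: 7
  i=8: 142   i=9: 118   i=10: 259   i=11: 273
Match at i=11, j=5: e = 11·18 + 5 = 203.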